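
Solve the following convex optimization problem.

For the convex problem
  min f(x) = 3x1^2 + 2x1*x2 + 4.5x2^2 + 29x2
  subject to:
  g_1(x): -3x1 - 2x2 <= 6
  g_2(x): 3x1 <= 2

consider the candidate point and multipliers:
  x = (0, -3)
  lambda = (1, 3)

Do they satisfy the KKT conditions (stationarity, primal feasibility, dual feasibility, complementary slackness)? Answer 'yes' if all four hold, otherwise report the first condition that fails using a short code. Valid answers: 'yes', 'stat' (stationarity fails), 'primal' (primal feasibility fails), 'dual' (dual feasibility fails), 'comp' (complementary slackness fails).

Gradient of f: grad f(x) = Q x + c = (-6, 2)
Constraint values g_i(x) = a_i^T x - b_i:
  g_1((0, -3)) = 0
  g_2((0, -3)) = -2
Stationarity residual: grad f(x) + sum_i lambda_i a_i = (0, 0)
  -> stationarity OK
Primal feasibility (all g_i <= 0): OK
Dual feasibility (all lambda_i >= 0): OK
Complementary slackness (lambda_i * g_i(x) = 0 for all i): FAILS

Verdict: the first failing condition is complementary_slackness -> comp.

comp


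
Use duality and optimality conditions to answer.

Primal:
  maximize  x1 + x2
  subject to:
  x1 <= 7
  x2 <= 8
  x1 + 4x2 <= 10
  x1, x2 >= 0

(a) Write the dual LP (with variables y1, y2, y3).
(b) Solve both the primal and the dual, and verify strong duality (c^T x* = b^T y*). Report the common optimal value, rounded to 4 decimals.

The standard primal-dual pair for 'max c^T x s.t. A x <= b, x >= 0' is:
  Dual:  min b^T y  s.t.  A^T y >= c,  y >= 0.

So the dual LP is:
  minimize  7y1 + 8y2 + 10y3
  subject to:
    y1 + y3 >= 1
    y2 + 4y3 >= 1
    y1, y2, y3 >= 0

Solving the primal: x* = (7, 0.75).
  primal value c^T x* = 7.75.
Solving the dual: y* = (0.75, 0, 0.25).
  dual value b^T y* = 7.75.
Strong duality: c^T x* = b^T y*. Confirmed.

7.75


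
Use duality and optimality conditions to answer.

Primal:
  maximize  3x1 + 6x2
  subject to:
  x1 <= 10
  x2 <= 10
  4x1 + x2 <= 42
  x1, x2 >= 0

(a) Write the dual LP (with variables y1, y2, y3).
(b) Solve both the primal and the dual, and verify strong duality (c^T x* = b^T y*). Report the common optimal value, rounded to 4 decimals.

The standard primal-dual pair for 'max c^T x s.t. A x <= b, x >= 0' is:
  Dual:  min b^T y  s.t.  A^T y >= c,  y >= 0.

So the dual LP is:
  minimize  10y1 + 10y2 + 42y3
  subject to:
    y1 + 4y3 >= 3
    y2 + y3 >= 6
    y1, y2, y3 >= 0

Solving the primal: x* = (8, 10).
  primal value c^T x* = 84.
Solving the dual: y* = (0, 5.25, 0.75).
  dual value b^T y* = 84.
Strong duality: c^T x* = b^T y*. Confirmed.

84


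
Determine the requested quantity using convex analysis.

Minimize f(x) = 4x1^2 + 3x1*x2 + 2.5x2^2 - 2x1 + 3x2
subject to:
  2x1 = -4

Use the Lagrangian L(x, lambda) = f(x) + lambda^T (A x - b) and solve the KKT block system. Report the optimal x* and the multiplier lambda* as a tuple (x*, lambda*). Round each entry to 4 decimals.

Form the Lagrangian:
  L(x, lambda) = (1/2) x^T Q x + c^T x + lambda^T (A x - b)
Stationarity (grad_x L = 0): Q x + c + A^T lambda = 0.
Primal feasibility: A x = b.

This gives the KKT block system:
  [ Q   A^T ] [ x     ]   [-c ]
  [ A    0  ] [ lambda ] = [ b ]

Solving the linear system:
  x*      = (-2, 0.6)
  lambda* = (8.1)
  f(x*)   = 19.1

x* = (-2, 0.6), lambda* = (8.1)


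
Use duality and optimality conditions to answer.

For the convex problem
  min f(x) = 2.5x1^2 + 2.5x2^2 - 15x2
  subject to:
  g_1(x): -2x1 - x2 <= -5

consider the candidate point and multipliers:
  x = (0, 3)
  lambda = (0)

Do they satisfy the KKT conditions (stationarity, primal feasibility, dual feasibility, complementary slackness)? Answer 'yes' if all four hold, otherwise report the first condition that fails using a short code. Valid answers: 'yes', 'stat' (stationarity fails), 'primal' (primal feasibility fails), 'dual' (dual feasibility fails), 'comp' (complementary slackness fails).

Gradient of f: grad f(x) = Q x + c = (0, 0)
Constraint values g_i(x) = a_i^T x - b_i:
  g_1((0, 3)) = 2
Stationarity residual: grad f(x) + sum_i lambda_i a_i = (0, 0)
  -> stationarity OK
Primal feasibility (all g_i <= 0): FAILS
Dual feasibility (all lambda_i >= 0): OK
Complementary slackness (lambda_i * g_i(x) = 0 for all i): OK

Verdict: the first failing condition is primal_feasibility -> primal.

primal


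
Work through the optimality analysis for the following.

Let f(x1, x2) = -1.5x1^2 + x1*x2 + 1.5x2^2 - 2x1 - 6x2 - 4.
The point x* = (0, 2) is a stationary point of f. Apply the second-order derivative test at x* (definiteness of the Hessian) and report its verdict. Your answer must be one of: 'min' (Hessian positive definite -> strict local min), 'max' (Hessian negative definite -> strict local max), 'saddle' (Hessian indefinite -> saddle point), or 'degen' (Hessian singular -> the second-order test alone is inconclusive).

Compute the Hessian H = grad^2 f:
  H = [[-3, 1], [1, 3]]
Verify stationarity: grad f(x*) = H x* + g = (0, 0).
Eigenvalues of H: -3.1623, 3.1623.
Eigenvalues have mixed signs, so H is indefinite -> x* is a saddle point.

saddle


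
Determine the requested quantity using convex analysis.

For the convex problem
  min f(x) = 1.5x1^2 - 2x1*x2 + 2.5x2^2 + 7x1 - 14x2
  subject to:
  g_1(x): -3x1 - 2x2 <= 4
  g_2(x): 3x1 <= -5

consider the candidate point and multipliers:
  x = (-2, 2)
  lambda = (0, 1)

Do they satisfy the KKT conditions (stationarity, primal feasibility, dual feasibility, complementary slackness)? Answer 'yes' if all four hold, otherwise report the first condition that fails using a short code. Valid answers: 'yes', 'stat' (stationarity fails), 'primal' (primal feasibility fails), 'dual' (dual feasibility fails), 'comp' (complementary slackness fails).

Gradient of f: grad f(x) = Q x + c = (-3, 0)
Constraint values g_i(x) = a_i^T x - b_i:
  g_1((-2, 2)) = -2
  g_2((-2, 2)) = -1
Stationarity residual: grad f(x) + sum_i lambda_i a_i = (0, 0)
  -> stationarity OK
Primal feasibility (all g_i <= 0): OK
Dual feasibility (all lambda_i >= 0): OK
Complementary slackness (lambda_i * g_i(x) = 0 for all i): FAILS

Verdict: the first failing condition is complementary_slackness -> comp.

comp


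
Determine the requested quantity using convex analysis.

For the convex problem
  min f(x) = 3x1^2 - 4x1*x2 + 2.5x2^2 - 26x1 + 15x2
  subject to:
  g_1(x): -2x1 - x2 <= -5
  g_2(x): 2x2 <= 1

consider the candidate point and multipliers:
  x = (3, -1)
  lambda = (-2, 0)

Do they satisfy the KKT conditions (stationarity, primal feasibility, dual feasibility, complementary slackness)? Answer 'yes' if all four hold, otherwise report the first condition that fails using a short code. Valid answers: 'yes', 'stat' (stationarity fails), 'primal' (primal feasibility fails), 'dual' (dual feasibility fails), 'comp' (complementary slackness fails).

Gradient of f: grad f(x) = Q x + c = (-4, -2)
Constraint values g_i(x) = a_i^T x - b_i:
  g_1((3, -1)) = 0
  g_2((3, -1)) = -3
Stationarity residual: grad f(x) + sum_i lambda_i a_i = (0, 0)
  -> stationarity OK
Primal feasibility (all g_i <= 0): OK
Dual feasibility (all lambda_i >= 0): FAILS
Complementary slackness (lambda_i * g_i(x) = 0 for all i): OK

Verdict: the first failing condition is dual_feasibility -> dual.

dual


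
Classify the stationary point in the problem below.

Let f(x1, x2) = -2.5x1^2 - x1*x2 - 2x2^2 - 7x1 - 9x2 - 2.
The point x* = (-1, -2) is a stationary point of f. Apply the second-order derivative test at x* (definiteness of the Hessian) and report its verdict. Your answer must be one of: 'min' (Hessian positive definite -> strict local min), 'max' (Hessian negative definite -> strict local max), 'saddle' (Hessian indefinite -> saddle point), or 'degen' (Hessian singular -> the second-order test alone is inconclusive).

Compute the Hessian H = grad^2 f:
  H = [[-5, -1], [-1, -4]]
Verify stationarity: grad f(x*) = H x* + g = (0, 0).
Eigenvalues of H: -5.618, -3.382.
Both eigenvalues < 0, so H is negative definite -> x* is a strict local max.

max


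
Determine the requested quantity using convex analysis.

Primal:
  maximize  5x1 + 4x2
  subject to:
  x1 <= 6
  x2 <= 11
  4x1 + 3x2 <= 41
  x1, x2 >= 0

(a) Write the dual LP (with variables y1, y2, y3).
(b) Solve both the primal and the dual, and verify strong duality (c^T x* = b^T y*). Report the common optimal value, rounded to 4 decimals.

The standard primal-dual pair for 'max c^T x s.t. A x <= b, x >= 0' is:
  Dual:  min b^T y  s.t.  A^T y >= c,  y >= 0.

So the dual LP is:
  minimize  6y1 + 11y2 + 41y3
  subject to:
    y1 + 4y3 >= 5
    y2 + 3y3 >= 4
    y1, y2, y3 >= 0

Solving the primal: x* = (2, 11).
  primal value c^T x* = 54.
Solving the dual: y* = (0, 0.25, 1.25).
  dual value b^T y* = 54.
Strong duality: c^T x* = b^T y*. Confirmed.

54


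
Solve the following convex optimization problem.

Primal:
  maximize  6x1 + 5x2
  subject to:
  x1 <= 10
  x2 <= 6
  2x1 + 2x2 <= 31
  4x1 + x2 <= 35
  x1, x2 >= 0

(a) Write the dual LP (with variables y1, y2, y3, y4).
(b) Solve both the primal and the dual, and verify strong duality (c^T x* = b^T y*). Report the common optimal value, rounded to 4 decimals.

The standard primal-dual pair for 'max c^T x s.t. A x <= b, x >= 0' is:
  Dual:  min b^T y  s.t.  A^T y >= c,  y >= 0.

So the dual LP is:
  minimize  10y1 + 6y2 + 31y3 + 35y4
  subject to:
    y1 + 2y3 + 4y4 >= 6
    y2 + 2y3 + y4 >= 5
    y1, y2, y3, y4 >= 0

Solving the primal: x* = (7.25, 6).
  primal value c^T x* = 73.5.
Solving the dual: y* = (0, 3.5, 0, 1.5).
  dual value b^T y* = 73.5.
Strong duality: c^T x* = b^T y*. Confirmed.

73.5


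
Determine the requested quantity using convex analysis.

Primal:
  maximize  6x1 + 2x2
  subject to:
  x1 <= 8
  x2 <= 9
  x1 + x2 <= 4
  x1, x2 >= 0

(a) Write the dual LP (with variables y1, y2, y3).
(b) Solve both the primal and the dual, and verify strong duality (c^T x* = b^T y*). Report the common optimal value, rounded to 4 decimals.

The standard primal-dual pair for 'max c^T x s.t. A x <= b, x >= 0' is:
  Dual:  min b^T y  s.t.  A^T y >= c,  y >= 0.

So the dual LP is:
  minimize  8y1 + 9y2 + 4y3
  subject to:
    y1 + y3 >= 6
    y2 + y3 >= 2
    y1, y2, y3 >= 0

Solving the primal: x* = (4, 0).
  primal value c^T x* = 24.
Solving the dual: y* = (0, 0, 6).
  dual value b^T y* = 24.
Strong duality: c^T x* = b^T y*. Confirmed.

24


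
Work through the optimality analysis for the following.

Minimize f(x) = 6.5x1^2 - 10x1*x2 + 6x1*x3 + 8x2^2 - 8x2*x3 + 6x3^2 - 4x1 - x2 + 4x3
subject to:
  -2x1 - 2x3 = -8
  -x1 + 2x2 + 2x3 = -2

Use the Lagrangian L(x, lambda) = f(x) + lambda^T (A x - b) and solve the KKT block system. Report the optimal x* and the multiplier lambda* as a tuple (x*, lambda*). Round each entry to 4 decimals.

Form the Lagrangian:
  L(x, lambda) = (1/2) x^T Q x + c^T x + lambda^T (A x - b)
Stationarity (grad_x L = 0): Q x + c + A^T lambda = 0.
Primal feasibility: A x = b.

This gives the KKT block system:
  [ Q   A^T ] [ x     ]   [-c ]
  [ A    0  ] [ lambda ] = [ b ]

Solving the linear system:
  x*      = (4.4535, 1.6802, -0.4535)
  lambda* = (13.4302, 7.5116)
  f(x*)   = 50.5785

x* = (4.4535, 1.6802, -0.4535), lambda* = (13.4302, 7.5116)


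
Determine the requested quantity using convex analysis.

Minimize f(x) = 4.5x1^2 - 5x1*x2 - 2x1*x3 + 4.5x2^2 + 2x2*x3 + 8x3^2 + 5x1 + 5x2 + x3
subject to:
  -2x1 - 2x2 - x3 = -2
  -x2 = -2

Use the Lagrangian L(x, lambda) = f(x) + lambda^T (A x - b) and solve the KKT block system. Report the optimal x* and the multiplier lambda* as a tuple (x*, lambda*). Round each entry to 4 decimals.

Form the Lagrangian:
  L(x, lambda) = (1/2) x^T Q x + c^T x + lambda^T (A x - b)
Stationarity (grad_x L = 0): Q x + c + A^T lambda = 0.
Primal feasibility: A x = b.

This gives the KKT block system:
  [ Q   A^T ] [ x     ]   [-c ]
  [ A    0  ] [ lambda ] = [ b ]

Solving the linear system:
  x*      = (-0.6543, 2, -0.6914)
  lambda* = (-4.7531, 34.3951)
  f(x*)   = 32.6605

x* = (-0.6543, 2, -0.6914), lambda* = (-4.7531, 34.3951)


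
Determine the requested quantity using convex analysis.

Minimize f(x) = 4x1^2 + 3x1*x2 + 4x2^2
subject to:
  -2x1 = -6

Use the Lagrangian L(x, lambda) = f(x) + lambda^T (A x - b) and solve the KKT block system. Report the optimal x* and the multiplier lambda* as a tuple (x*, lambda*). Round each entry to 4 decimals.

Form the Lagrangian:
  L(x, lambda) = (1/2) x^T Q x + c^T x + lambda^T (A x - b)
Stationarity (grad_x L = 0): Q x + c + A^T lambda = 0.
Primal feasibility: A x = b.

This gives the KKT block system:
  [ Q   A^T ] [ x     ]   [-c ]
  [ A    0  ] [ lambda ] = [ b ]

Solving the linear system:
  x*      = (3, -1.125)
  lambda* = (10.3125)
  f(x*)   = 30.9375

x* = (3, -1.125), lambda* = (10.3125)


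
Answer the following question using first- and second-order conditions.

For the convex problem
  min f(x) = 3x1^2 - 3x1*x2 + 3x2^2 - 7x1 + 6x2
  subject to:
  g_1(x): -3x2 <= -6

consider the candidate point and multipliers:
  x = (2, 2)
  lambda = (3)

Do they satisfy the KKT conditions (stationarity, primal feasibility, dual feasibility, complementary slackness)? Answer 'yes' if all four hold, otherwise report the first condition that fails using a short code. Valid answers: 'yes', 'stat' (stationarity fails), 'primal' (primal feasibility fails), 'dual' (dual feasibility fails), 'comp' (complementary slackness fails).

Gradient of f: grad f(x) = Q x + c = (-1, 12)
Constraint values g_i(x) = a_i^T x - b_i:
  g_1((2, 2)) = 0
Stationarity residual: grad f(x) + sum_i lambda_i a_i = (-1, 3)
  -> stationarity FAILS
Primal feasibility (all g_i <= 0): OK
Dual feasibility (all lambda_i >= 0): OK
Complementary slackness (lambda_i * g_i(x) = 0 for all i): OK

Verdict: the first failing condition is stationarity -> stat.

stat


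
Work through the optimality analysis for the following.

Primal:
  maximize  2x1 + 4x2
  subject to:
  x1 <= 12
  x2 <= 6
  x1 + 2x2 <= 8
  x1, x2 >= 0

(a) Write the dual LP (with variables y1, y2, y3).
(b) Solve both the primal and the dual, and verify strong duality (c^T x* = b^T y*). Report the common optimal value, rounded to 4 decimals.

The standard primal-dual pair for 'max c^T x s.t. A x <= b, x >= 0' is:
  Dual:  min b^T y  s.t.  A^T y >= c,  y >= 0.

So the dual LP is:
  minimize  12y1 + 6y2 + 8y3
  subject to:
    y1 + y3 >= 2
    y2 + 2y3 >= 4
    y1, y2, y3 >= 0

Solving the primal: x* = (8, 0).
  primal value c^T x* = 16.
Solving the dual: y* = (0, 0, 2).
  dual value b^T y* = 16.
Strong duality: c^T x* = b^T y*. Confirmed.

16


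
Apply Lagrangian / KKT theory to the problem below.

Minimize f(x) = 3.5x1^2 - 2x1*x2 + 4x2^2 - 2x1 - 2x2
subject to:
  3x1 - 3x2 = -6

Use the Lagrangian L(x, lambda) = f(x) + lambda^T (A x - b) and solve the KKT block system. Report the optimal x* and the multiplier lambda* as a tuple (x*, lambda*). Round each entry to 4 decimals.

Form the Lagrangian:
  L(x, lambda) = (1/2) x^T Q x + c^T x + lambda^T (A x - b)
Stationarity (grad_x L = 0): Q x + c + A^T lambda = 0.
Primal feasibility: A x = b.

This gives the KKT block system:
  [ Q   A^T ] [ x     ]   [-c ]
  [ A    0  ] [ lambda ] = [ b ]

Solving the linear system:
  x*      = (-0.7273, 1.2727)
  lambda* = (3.2121)
  f(x*)   = 9.0909

x* = (-0.7273, 1.2727), lambda* = (3.2121)


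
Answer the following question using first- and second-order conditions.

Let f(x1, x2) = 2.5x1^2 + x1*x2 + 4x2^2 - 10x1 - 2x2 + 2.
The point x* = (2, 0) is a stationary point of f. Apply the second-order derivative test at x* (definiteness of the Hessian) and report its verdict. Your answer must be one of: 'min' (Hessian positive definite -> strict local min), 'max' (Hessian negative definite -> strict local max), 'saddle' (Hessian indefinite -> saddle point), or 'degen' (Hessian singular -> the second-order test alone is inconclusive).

Compute the Hessian H = grad^2 f:
  H = [[5, 1], [1, 8]]
Verify stationarity: grad f(x*) = H x* + g = (0, 0).
Eigenvalues of H: 4.6972, 8.3028.
Both eigenvalues > 0, so H is positive definite -> x* is a strict local min.

min


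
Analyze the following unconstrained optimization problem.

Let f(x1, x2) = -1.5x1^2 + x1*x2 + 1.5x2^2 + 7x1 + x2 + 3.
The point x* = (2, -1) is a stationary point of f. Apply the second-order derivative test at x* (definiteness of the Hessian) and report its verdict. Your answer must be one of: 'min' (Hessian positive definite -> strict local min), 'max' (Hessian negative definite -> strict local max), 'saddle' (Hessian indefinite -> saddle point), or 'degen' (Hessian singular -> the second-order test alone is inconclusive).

Compute the Hessian H = grad^2 f:
  H = [[-3, 1], [1, 3]]
Verify stationarity: grad f(x*) = H x* + g = (0, 0).
Eigenvalues of H: -3.1623, 3.1623.
Eigenvalues have mixed signs, so H is indefinite -> x* is a saddle point.

saddle


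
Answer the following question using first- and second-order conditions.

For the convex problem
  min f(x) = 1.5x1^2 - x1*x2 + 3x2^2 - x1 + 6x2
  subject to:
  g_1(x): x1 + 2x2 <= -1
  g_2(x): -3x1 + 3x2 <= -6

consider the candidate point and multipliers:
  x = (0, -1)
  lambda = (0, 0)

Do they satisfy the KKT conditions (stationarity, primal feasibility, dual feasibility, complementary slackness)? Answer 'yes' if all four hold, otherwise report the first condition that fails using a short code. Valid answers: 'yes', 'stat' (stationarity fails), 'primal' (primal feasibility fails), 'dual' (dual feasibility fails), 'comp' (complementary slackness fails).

Gradient of f: grad f(x) = Q x + c = (0, 0)
Constraint values g_i(x) = a_i^T x - b_i:
  g_1((0, -1)) = -1
  g_2((0, -1)) = 3
Stationarity residual: grad f(x) + sum_i lambda_i a_i = (0, 0)
  -> stationarity OK
Primal feasibility (all g_i <= 0): FAILS
Dual feasibility (all lambda_i >= 0): OK
Complementary slackness (lambda_i * g_i(x) = 0 for all i): OK

Verdict: the first failing condition is primal_feasibility -> primal.

primal


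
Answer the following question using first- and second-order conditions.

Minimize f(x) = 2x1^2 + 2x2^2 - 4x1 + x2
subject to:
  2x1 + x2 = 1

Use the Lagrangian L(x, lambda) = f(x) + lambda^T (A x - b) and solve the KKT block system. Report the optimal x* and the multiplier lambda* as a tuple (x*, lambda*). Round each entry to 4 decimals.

Form the Lagrangian:
  L(x, lambda) = (1/2) x^T Q x + c^T x + lambda^T (A x - b)
Stationarity (grad_x L = 0): Q x + c + A^T lambda = 0.
Primal feasibility: A x = b.

This gives the KKT block system:
  [ Q   A^T ] [ x     ]   [-c ]
  [ A    0  ] [ lambda ] = [ b ]

Solving the linear system:
  x*      = (0.7, -0.4)
  lambda* = (0.6)
  f(x*)   = -1.9

x* = (0.7, -0.4), lambda* = (0.6)


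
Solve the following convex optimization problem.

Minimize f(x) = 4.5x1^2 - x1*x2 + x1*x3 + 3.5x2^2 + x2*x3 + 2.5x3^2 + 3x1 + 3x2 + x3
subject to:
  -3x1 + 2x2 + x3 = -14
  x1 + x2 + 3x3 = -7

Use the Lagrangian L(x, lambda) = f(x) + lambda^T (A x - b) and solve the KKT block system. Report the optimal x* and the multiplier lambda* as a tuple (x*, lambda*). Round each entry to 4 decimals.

Form the Lagrangian:
  L(x, lambda) = (1/2) x^T Q x + c^T x + lambda^T (A x - b)
Stationarity (grad_x L = 0): Q x + c + A^T lambda = 0.
Primal feasibility: A x = b.

This gives the KKT block system:
  [ Q   A^T ] [ x     ]   [-c ]
  [ A    0  ] [ lambda ] = [ b ]

Solving the linear system:
  x*      = (2.375, -2.25, -2.375)
  lambda* = (8.35, 0.8)
  f(x*)   = 60.25

x* = (2.375, -2.25, -2.375), lambda* = (8.35, 0.8)


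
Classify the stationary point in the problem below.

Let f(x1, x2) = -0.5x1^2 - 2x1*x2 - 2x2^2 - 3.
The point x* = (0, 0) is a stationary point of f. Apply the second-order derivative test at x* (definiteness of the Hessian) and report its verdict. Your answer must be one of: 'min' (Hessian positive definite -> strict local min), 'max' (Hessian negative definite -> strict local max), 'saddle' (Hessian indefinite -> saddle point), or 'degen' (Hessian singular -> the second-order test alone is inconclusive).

Compute the Hessian H = grad^2 f:
  H = [[-1, -2], [-2, -4]]
Verify stationarity: grad f(x*) = H x* + g = (0, 0).
Eigenvalues of H: -5, 0.
H has a zero eigenvalue (singular; negative semidefinite but not definite), so H is neither positive definite, negative definite, nor indefinite. The second-order test alone is inconclusive -> degen.
(Indeed, f is constant along the null direction of H through x*, so x* is not a strict local extremum.)

degen


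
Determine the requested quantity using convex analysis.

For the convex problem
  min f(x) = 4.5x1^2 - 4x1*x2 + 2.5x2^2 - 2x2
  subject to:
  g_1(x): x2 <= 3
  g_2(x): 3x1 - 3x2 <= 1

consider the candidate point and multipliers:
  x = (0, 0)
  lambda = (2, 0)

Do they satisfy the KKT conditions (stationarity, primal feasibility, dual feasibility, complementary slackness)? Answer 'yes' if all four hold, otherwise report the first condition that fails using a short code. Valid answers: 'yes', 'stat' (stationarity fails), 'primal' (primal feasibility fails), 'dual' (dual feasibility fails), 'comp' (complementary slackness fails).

Gradient of f: grad f(x) = Q x + c = (0, -2)
Constraint values g_i(x) = a_i^T x - b_i:
  g_1((0, 0)) = -3
  g_2((0, 0)) = -1
Stationarity residual: grad f(x) + sum_i lambda_i a_i = (0, 0)
  -> stationarity OK
Primal feasibility (all g_i <= 0): OK
Dual feasibility (all lambda_i >= 0): OK
Complementary slackness (lambda_i * g_i(x) = 0 for all i): FAILS

Verdict: the first failing condition is complementary_slackness -> comp.

comp


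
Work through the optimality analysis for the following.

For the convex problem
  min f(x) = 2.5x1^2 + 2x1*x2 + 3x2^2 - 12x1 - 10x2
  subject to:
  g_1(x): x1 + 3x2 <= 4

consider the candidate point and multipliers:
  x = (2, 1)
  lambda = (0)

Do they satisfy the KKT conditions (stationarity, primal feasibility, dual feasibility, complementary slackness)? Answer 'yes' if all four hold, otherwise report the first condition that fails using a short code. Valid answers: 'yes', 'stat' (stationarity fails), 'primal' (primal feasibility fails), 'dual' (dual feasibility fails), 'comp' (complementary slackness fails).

Gradient of f: grad f(x) = Q x + c = (0, 0)
Constraint values g_i(x) = a_i^T x - b_i:
  g_1((2, 1)) = 1
Stationarity residual: grad f(x) + sum_i lambda_i a_i = (0, 0)
  -> stationarity OK
Primal feasibility (all g_i <= 0): FAILS
Dual feasibility (all lambda_i >= 0): OK
Complementary slackness (lambda_i * g_i(x) = 0 for all i): OK

Verdict: the first failing condition is primal_feasibility -> primal.

primal


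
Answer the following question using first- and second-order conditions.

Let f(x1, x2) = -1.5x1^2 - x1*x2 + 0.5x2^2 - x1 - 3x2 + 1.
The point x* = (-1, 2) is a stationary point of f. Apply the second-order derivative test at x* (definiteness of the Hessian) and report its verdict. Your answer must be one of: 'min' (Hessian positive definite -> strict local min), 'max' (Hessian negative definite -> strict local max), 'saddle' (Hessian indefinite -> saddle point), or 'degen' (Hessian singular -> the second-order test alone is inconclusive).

Compute the Hessian H = grad^2 f:
  H = [[-3, -1], [-1, 1]]
Verify stationarity: grad f(x*) = H x* + g = (0, 0).
Eigenvalues of H: -3.2361, 1.2361.
Eigenvalues have mixed signs, so H is indefinite -> x* is a saddle point.

saddle


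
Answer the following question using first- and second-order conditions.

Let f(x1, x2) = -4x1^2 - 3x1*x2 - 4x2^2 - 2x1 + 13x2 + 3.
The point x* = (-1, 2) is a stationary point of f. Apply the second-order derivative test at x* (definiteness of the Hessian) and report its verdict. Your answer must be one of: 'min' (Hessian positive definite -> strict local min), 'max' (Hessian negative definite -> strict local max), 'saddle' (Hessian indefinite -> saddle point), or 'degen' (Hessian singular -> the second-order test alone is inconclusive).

Compute the Hessian H = grad^2 f:
  H = [[-8, -3], [-3, -8]]
Verify stationarity: grad f(x*) = H x* + g = (0, 0).
Eigenvalues of H: -11, -5.
Both eigenvalues < 0, so H is negative definite -> x* is a strict local max.

max


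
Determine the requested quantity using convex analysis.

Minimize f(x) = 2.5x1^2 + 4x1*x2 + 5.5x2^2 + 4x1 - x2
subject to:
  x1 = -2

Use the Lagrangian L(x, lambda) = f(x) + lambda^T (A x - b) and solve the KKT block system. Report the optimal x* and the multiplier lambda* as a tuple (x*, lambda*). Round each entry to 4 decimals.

Form the Lagrangian:
  L(x, lambda) = (1/2) x^T Q x + c^T x + lambda^T (A x - b)
Stationarity (grad_x L = 0): Q x + c + A^T lambda = 0.
Primal feasibility: A x = b.

This gives the KKT block system:
  [ Q   A^T ] [ x     ]   [-c ]
  [ A    0  ] [ lambda ] = [ b ]

Solving the linear system:
  x*      = (-2, 0.8182)
  lambda* = (2.7273)
  f(x*)   = -1.6818

x* = (-2, 0.8182), lambda* = (2.7273)


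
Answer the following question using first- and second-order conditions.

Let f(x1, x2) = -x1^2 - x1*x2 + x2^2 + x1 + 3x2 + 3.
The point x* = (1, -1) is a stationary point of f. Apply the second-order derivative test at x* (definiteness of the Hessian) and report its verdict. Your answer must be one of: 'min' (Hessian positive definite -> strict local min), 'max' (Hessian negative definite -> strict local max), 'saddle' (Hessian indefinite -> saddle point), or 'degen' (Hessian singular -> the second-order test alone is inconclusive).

Compute the Hessian H = grad^2 f:
  H = [[-2, -1], [-1, 2]]
Verify stationarity: grad f(x*) = H x* + g = (0, 0).
Eigenvalues of H: -2.2361, 2.2361.
Eigenvalues have mixed signs, so H is indefinite -> x* is a saddle point.

saddle


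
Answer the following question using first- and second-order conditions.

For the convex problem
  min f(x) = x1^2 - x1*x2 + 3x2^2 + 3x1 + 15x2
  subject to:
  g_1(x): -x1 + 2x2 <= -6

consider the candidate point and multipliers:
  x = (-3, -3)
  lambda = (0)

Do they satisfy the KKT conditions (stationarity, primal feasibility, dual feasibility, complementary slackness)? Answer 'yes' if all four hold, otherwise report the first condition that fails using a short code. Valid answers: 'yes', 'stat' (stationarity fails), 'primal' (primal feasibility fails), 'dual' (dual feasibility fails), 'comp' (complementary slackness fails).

Gradient of f: grad f(x) = Q x + c = (0, 0)
Constraint values g_i(x) = a_i^T x - b_i:
  g_1((-3, -3)) = 3
Stationarity residual: grad f(x) + sum_i lambda_i a_i = (0, 0)
  -> stationarity OK
Primal feasibility (all g_i <= 0): FAILS
Dual feasibility (all lambda_i >= 0): OK
Complementary slackness (lambda_i * g_i(x) = 0 for all i): OK

Verdict: the first failing condition is primal_feasibility -> primal.

primal


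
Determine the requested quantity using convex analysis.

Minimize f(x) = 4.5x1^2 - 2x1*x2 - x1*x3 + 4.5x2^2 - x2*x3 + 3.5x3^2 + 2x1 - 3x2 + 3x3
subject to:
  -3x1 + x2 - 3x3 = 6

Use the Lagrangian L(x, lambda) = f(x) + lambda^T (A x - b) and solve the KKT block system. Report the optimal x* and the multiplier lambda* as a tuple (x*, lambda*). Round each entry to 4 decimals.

Form the Lagrangian:
  L(x, lambda) = (1/2) x^T Q x + c^T x + lambda^T (A x - b)
Stationarity (grad_x L = 0): Q x + c + A^T lambda = 0.
Primal feasibility: A x = b.

This gives the KKT block system:
  [ Q   A^T ] [ x     ]   [-c ]
  [ A    0  ] [ lambda ] = [ b ]

Solving the linear system:
  x*      = (-0.7941, 0.1926, -1.1417)
  lambda* = (-1.4635)
  f(x*)   = 1.5948

x* = (-0.7941, 0.1926, -1.1417), lambda* = (-1.4635)


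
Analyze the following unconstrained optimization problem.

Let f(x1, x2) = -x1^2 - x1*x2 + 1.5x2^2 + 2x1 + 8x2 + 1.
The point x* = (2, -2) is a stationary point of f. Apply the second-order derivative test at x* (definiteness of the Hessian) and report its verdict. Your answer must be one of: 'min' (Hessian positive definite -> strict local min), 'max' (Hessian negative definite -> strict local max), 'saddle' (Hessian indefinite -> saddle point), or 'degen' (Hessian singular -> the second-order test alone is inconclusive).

Compute the Hessian H = grad^2 f:
  H = [[-2, -1], [-1, 3]]
Verify stationarity: grad f(x*) = H x* + g = (0, 0).
Eigenvalues of H: -2.1926, 3.1926.
Eigenvalues have mixed signs, so H is indefinite -> x* is a saddle point.

saddle


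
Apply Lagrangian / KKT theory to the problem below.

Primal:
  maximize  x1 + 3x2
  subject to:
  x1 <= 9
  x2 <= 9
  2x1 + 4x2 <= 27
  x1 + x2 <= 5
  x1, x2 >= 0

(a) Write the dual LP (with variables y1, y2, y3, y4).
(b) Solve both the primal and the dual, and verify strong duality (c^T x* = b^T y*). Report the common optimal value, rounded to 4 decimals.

The standard primal-dual pair for 'max c^T x s.t. A x <= b, x >= 0' is:
  Dual:  min b^T y  s.t.  A^T y >= c,  y >= 0.

So the dual LP is:
  minimize  9y1 + 9y2 + 27y3 + 5y4
  subject to:
    y1 + 2y3 + y4 >= 1
    y2 + 4y3 + y4 >= 3
    y1, y2, y3, y4 >= 0

Solving the primal: x* = (0, 5).
  primal value c^T x* = 15.
Solving the dual: y* = (0, 0, 0, 3).
  dual value b^T y* = 15.
Strong duality: c^T x* = b^T y*. Confirmed.

15


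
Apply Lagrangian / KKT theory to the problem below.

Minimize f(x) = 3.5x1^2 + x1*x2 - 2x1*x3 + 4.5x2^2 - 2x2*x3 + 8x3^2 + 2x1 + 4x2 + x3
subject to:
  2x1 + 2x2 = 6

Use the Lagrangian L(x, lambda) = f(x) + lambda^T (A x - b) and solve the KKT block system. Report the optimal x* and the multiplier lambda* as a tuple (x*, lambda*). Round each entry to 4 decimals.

Form the Lagrangian:
  L(x, lambda) = (1/2) x^T Q x + c^T x + lambda^T (A x - b)
Stationarity (grad_x L = 0): Q x + c + A^T lambda = 0.
Primal feasibility: A x = b.

This gives the KKT block system:
  [ Q   A^T ] [ x     ]   [-c ]
  [ A    0  ] [ lambda ] = [ b ]

Solving the linear system:
  x*      = (1.8571, 1.1429, 0.3125)
  lambda* = (-7.7589)
  f(x*)   = 27.5759

x* = (1.8571, 1.1429, 0.3125), lambda* = (-7.7589)


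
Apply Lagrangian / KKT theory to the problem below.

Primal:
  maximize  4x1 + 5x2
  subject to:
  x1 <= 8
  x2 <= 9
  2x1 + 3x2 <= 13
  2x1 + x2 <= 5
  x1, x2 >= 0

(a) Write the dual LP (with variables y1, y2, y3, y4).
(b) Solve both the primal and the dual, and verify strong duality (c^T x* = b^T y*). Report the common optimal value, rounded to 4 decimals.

The standard primal-dual pair for 'max c^T x s.t. A x <= b, x >= 0' is:
  Dual:  min b^T y  s.t.  A^T y >= c,  y >= 0.

So the dual LP is:
  minimize  8y1 + 9y2 + 13y3 + 5y4
  subject to:
    y1 + 2y3 + 2y4 >= 4
    y2 + 3y3 + y4 >= 5
    y1, y2, y3, y4 >= 0

Solving the primal: x* = (0.5, 4).
  primal value c^T x* = 22.
Solving the dual: y* = (0, 0, 1.5, 0.5).
  dual value b^T y* = 22.
Strong duality: c^T x* = b^T y*. Confirmed.

22


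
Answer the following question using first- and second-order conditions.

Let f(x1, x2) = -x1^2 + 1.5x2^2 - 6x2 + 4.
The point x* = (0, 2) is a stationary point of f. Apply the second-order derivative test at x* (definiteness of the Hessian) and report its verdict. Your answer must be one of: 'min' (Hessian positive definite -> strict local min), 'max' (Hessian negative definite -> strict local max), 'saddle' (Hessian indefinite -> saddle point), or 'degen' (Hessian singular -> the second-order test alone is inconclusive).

Compute the Hessian H = grad^2 f:
  H = [[-2, 0], [0, 3]]
Verify stationarity: grad f(x*) = H x* + g = (0, 0).
Eigenvalues of H: -2, 3.
Eigenvalues have mixed signs, so H is indefinite -> x* is a saddle point.

saddle


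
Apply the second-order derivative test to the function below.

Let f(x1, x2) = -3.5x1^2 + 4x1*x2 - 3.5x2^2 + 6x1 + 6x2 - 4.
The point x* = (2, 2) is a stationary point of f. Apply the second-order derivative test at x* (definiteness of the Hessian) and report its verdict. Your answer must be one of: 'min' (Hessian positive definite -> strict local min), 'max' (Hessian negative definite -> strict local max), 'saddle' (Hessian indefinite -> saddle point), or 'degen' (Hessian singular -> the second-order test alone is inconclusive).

Compute the Hessian H = grad^2 f:
  H = [[-7, 4], [4, -7]]
Verify stationarity: grad f(x*) = H x* + g = (0, 0).
Eigenvalues of H: -11, -3.
Both eigenvalues < 0, so H is negative definite -> x* is a strict local max.

max


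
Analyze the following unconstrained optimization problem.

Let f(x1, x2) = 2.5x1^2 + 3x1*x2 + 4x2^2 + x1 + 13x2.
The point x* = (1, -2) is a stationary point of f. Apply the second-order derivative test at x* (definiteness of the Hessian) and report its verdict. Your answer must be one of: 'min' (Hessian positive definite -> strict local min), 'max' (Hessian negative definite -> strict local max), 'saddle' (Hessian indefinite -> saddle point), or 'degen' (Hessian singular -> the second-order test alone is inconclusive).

Compute the Hessian H = grad^2 f:
  H = [[5, 3], [3, 8]]
Verify stationarity: grad f(x*) = H x* + g = (0, 0).
Eigenvalues of H: 3.1459, 9.8541.
Both eigenvalues > 0, so H is positive definite -> x* is a strict local min.

min


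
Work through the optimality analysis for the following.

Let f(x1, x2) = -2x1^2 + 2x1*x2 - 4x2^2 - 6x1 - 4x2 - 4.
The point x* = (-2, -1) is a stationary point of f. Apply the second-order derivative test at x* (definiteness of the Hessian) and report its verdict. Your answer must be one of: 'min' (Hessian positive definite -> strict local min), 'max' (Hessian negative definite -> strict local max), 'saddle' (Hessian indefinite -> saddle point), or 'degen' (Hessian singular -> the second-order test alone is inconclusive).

Compute the Hessian H = grad^2 f:
  H = [[-4, 2], [2, -8]]
Verify stationarity: grad f(x*) = H x* + g = (0, 0).
Eigenvalues of H: -8.8284, -3.1716.
Both eigenvalues < 0, so H is negative definite -> x* is a strict local max.

max


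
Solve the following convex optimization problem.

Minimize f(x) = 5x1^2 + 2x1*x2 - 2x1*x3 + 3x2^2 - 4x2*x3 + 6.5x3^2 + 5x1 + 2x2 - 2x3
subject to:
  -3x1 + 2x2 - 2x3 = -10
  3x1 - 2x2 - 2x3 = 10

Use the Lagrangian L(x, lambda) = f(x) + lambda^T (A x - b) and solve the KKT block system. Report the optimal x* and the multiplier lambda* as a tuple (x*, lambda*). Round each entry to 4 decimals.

Form the Lagrangian:
  L(x, lambda) = (1/2) x^T Q x + c^T x + lambda^T (A x - b)
Stationarity (grad_x L = 0): Q x + c + A^T lambda = 0.
Primal feasibility: A x = b.

This gives the KKT block system:
  [ Q   A^T ] [ x     ]   [-c ]
  [ A    0  ] [ lambda ] = [ b ]

Solving the linear system:
  x*      = (1.5932, -2.6102, 0)
  lambda* = (3.9322, -1.3051)
  f(x*)   = 27.5593

x* = (1.5932, -2.6102, 0), lambda* = (3.9322, -1.3051)


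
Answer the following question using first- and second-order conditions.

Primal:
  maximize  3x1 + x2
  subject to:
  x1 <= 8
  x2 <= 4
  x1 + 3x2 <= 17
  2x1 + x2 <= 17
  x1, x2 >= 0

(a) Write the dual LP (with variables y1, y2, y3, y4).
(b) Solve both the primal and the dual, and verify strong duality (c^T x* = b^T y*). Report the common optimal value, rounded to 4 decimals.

The standard primal-dual pair for 'max c^T x s.t. A x <= b, x >= 0' is:
  Dual:  min b^T y  s.t.  A^T y >= c,  y >= 0.

So the dual LP is:
  minimize  8y1 + 4y2 + 17y3 + 17y4
  subject to:
    y1 + y3 + 2y4 >= 3
    y2 + 3y3 + y4 >= 1
    y1, y2, y3, y4 >= 0

Solving the primal: x* = (8, 1).
  primal value c^T x* = 25.
Solving the dual: y* = (1, 0, 0, 1).
  dual value b^T y* = 25.
Strong duality: c^T x* = b^T y*. Confirmed.

25


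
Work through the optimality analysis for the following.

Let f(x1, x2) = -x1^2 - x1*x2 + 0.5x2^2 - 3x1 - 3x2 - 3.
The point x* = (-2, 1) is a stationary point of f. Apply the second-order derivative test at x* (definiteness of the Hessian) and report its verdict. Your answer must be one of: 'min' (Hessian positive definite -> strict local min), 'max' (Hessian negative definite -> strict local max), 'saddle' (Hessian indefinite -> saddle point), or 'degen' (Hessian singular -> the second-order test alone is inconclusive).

Compute the Hessian H = grad^2 f:
  H = [[-2, -1], [-1, 1]]
Verify stationarity: grad f(x*) = H x* + g = (0, 0).
Eigenvalues of H: -2.3028, 1.3028.
Eigenvalues have mixed signs, so H is indefinite -> x* is a saddle point.

saddle


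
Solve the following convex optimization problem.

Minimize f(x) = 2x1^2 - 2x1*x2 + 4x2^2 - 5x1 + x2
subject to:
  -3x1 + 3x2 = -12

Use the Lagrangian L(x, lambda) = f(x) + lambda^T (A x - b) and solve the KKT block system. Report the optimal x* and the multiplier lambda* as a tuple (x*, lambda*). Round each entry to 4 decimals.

Form the Lagrangian:
  L(x, lambda) = (1/2) x^T Q x + c^T x + lambda^T (A x - b)
Stationarity (grad_x L = 0): Q x + c + A^T lambda = 0.
Primal feasibility: A x = b.

This gives the KKT block system:
  [ Q   A^T ] [ x     ]   [-c ]
  [ A    0  ] [ lambda ] = [ b ]

Solving the linear system:
  x*      = (3.5, -0.5)
  lambda* = (3.3333)
  f(x*)   = 11

x* = (3.5, -0.5), lambda* = (3.3333)


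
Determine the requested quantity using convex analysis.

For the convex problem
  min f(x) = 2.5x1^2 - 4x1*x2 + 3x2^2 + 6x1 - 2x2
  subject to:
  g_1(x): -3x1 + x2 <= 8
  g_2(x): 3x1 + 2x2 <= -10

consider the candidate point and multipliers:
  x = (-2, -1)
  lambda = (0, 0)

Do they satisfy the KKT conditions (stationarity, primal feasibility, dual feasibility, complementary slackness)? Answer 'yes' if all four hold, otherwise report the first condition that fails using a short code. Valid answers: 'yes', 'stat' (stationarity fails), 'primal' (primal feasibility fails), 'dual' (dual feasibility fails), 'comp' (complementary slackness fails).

Gradient of f: grad f(x) = Q x + c = (0, 0)
Constraint values g_i(x) = a_i^T x - b_i:
  g_1((-2, -1)) = -3
  g_2((-2, -1)) = 2
Stationarity residual: grad f(x) + sum_i lambda_i a_i = (0, 0)
  -> stationarity OK
Primal feasibility (all g_i <= 0): FAILS
Dual feasibility (all lambda_i >= 0): OK
Complementary slackness (lambda_i * g_i(x) = 0 for all i): OK

Verdict: the first failing condition is primal_feasibility -> primal.

primal


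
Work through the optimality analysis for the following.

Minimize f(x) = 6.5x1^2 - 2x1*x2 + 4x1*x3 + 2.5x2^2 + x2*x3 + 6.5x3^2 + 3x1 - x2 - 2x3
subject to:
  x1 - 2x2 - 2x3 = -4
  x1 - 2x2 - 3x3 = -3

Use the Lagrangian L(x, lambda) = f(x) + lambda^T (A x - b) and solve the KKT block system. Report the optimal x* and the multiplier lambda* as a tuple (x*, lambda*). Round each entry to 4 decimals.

Form the Lagrangian:
  L(x, lambda) = (1/2) x^T Q x + c^T x + lambda^T (A x - b)
Stationarity (grad_x L = 0): Q x + c + A^T lambda = 0.
Primal feasibility: A x = b.

This gives the KKT block system:
  [ Q   A^T ] [ x     ]   [-c ]
  [ A    0  ] [ lambda ] = [ b ]

Solving the linear system:
  x*      = (0.0408, 3.0204, -1)
  lambda* = (31.3469, -24.8367)
  f(x*)   = 24.9898

x* = (0.0408, 3.0204, -1), lambda* = (31.3469, -24.8367)


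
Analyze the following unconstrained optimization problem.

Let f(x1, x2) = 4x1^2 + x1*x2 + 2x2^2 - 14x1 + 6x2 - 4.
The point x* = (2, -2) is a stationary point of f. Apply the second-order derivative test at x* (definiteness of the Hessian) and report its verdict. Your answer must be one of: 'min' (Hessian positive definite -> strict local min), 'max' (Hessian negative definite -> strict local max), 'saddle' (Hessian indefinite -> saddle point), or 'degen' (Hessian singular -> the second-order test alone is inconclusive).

Compute the Hessian H = grad^2 f:
  H = [[8, 1], [1, 4]]
Verify stationarity: grad f(x*) = H x* + g = (0, 0).
Eigenvalues of H: 3.7639, 8.2361.
Both eigenvalues > 0, so H is positive definite -> x* is a strict local min.

min


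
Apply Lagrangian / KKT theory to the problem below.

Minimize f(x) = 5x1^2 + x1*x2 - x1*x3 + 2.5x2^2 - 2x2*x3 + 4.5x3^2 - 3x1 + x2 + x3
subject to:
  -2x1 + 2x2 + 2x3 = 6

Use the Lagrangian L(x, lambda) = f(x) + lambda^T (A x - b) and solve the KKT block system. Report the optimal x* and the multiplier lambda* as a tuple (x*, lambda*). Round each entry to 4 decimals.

Form the Lagrangian:
  L(x, lambda) = (1/2) x^T Q x + c^T x + lambda^T (A x - b)
Stationarity (grad_x L = 0): Q x + c + A^T lambda = 0.
Primal feasibility: A x = b.

This gives the KKT block system:
  [ Q   A^T ] [ x     ]   [-c ]
  [ A    0  ] [ lambda ] = [ b ]

Solving the linear system:
  x*      = (-0.44, 1.6133, 0.9467)
  lambda* = (-3.3667)
  f(x*)   = 12.04

x* = (-0.44, 1.6133, 0.9467), lambda* = (-3.3667)
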